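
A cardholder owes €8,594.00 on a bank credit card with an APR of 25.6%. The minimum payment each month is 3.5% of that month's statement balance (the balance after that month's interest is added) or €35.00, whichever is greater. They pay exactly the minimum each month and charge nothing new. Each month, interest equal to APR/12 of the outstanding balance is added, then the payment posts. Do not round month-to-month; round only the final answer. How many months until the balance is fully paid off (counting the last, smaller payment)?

193 months

Monthly rate r = 25.6%/12 = 2.13333% = 0.0213333.
While 3.5% of the post-interest balance exceeds €35.00, each month B ← (B·(1+r))·(1 − 0.035), i.e. B shrinks by the factor (1+r)·0.965 = 0.98559.
This holds for months 1–150. Entering month 151 the balance is €973.68; 3.5% of the post-interest balance is now below €35.00, so the flat €35.00 minimum applies from here.
From month 151 a fixed €35.00 at rate r clears €973.68 in 43 more payments. Total: 150 + 43 = 193 months.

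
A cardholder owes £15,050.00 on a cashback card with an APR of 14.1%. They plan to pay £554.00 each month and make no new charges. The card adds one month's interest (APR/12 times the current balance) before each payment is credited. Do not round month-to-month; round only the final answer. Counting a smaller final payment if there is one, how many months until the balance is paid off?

33 months

Monthly rate r = 14.1%/12 = 1.175% = 0.01175.
Recurrence: B ← B·(1+r) − £554.00.
Month 1: interest £176.84; balance after payment £14,672.84.
Month 2: interest £172.41; balance after payment £14,291.24.
Closed form: n = −ln(1 − rB₀/P)/ln(1+r) = −ln(0.6808)/ln(1.01175) ≈ 32.914, so the balance reaches zero during payment 33.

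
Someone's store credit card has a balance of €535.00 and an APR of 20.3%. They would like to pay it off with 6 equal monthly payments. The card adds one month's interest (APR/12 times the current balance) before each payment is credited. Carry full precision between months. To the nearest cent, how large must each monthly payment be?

€94.52

Monthly rate r = 20.3%/12 = 1.69167% = 0.0169167.
Level-payment amortization: P = B₀·r / (1 − (1+r)^(−n)) = 535.00·0.0169167 / (1 − 1.01692^(−6)).
Denominator 1 − (1+r)^(−6) = 0.0957514758.
P = 9.05042 / 0.0957514758 ≈ 94.52.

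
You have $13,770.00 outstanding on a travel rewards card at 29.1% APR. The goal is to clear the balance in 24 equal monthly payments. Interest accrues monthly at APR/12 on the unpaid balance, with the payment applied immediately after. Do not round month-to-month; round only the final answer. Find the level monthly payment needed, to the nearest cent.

Monthly rate r = 29.1%/12 = 2.425% = 0.02425.
Level-payment amortization: P = B₀·r / (1 − (1+r)^(−n)) = 13770.00·0.02425 / (1 − 1.02425^(−24)).
Denominator 1 − (1+r)^(−24) = 0.437326247.
P = 333.923 / 0.437326247 ≈ 763.55.

$763.55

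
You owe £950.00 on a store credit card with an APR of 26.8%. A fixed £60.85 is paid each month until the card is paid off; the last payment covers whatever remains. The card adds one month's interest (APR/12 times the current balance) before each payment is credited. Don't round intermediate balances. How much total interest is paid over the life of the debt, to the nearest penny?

Monthly rate r = 26.8%/12 = 2.23333% = 0.0223333.
Payoff takes n = ⌈−ln(1 − rB₀/P)/ln(1+r)⌉ = ⌈19.411⌉ = 20 payments; the last is £25.17.
Total paid = 19·£60.85 + £25.17 = £1,181.32.
Total interest = total paid − principal = £1,181.32 − £950.00 = £231.32.

£231.32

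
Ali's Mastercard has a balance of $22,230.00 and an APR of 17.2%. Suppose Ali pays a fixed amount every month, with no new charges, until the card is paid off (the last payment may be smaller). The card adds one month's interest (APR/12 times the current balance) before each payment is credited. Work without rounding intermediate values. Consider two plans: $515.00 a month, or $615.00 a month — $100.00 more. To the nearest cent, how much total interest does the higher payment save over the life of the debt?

Monthly rate r = 17.2%/12 = 1.43333% = 0.0143333.
At $515.00/mo: n = ⌈−ln(1 − rB₀/P)/ln(1+r)⌉ = 68 payments (last $386.09); total interest = total paid − $22,230.00 = $12,661.09.
At $615.00/mo: 52 payments (last $182.53); total interest $9,317.53.
Interest saved = $12,661.09 − $9,317.53 = $3,343.56.

$3,343.56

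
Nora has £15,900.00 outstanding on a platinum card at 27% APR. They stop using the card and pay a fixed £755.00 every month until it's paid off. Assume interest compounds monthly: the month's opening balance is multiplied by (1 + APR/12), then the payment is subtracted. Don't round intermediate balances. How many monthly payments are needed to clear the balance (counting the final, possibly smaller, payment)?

Monthly rate r = 27%/12 = 2.25% = 0.0225.
Recurrence: B ← B·(1+r) − £755.00.
Month 1: interest £357.75; balance after payment £15,502.75.
Month 2: interest £348.81; balance after payment £15,096.56.
Closed form: n = −ln(1 − rB₀/P)/ln(1+r) = −ln(0.52616)/ln(1.0225) ≈ 28.860, so the balance reaches zero during payment 29.

29 months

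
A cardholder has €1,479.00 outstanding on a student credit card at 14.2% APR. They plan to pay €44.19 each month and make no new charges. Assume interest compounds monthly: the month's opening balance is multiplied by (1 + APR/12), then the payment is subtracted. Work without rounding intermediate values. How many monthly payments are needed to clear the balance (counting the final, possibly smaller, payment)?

43 months

Monthly rate r = 14.2%/12 = 1.18333% = 0.0118333.
Recurrence: B ← B·(1+r) − €44.19.
Month 1: interest €17.50; balance after payment €1,452.31.
Month 2: interest €17.19; balance after payment €1,425.31.
Closed form: n = −ln(1 − rB₀/P)/ln(1+r) = −ln(0.60395)/ln(1.01183) ≈ 42.866, so the balance reaches zero during payment 43.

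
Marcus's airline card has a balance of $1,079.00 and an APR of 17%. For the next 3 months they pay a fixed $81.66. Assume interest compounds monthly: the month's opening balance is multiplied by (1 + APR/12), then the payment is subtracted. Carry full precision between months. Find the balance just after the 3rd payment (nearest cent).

Monthly rate r = 17%/12 = 1.41667% = 0.0141667.
Each month: B ← B·(1+r) − $81.66.
Month 1: interest $15.29; balance after payment $1,012.63.
Month 2: interest $14.35; balance after payment $945.31.
Month 3: interest $13.39; balance after payment $877.04.

$877.04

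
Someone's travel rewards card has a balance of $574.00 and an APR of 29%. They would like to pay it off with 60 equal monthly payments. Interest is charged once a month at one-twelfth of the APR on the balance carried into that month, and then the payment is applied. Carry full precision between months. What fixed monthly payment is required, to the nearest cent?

Monthly rate r = 29%/12 = 2.41667% = 0.0241667.
Level-payment amortization: P = B₀·r / (1 − (1+r)^(−n)) = 574.00·0.0241667 / (1 − 1.02417^(−60)).
Denominator 1 − (1+r)^(−60) = 0.761349807.
P = 13.8717 / 0.761349807 ≈ 18.22.

$18.22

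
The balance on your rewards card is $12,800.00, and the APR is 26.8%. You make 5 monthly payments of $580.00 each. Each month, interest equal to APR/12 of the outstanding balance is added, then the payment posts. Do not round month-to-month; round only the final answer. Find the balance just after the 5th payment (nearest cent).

$11,262.16

Monthly rate r = 26.8%/12 = 2.23333% = 0.0223333.
Each month: B ← B·(1+r) − $580.00.
Month 1: interest $285.87; balance after payment $12,505.87.
Month 2: interest $279.30; balance after payment $12,205.16.
Month 3: interest $272.58; balance after payment $11,897.75.
Month 4: interest $265.72; balance after payment $11,583.46.
Month 5: interest $258.70; balance after payment $11,262.16.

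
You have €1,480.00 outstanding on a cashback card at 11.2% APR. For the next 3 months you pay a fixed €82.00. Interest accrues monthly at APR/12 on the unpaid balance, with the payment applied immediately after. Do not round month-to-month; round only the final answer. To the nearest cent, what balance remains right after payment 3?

Monthly rate r = 11.2%/12 = 0.933333% = 0.00933333.
Each month: B ← B·(1+r) − €82.00.
Month 1: interest €13.81; balance after payment €1,411.81.
Month 2: interest €13.18; balance after payment €1,342.99.
Month 3: interest €12.53; balance after payment €1,273.52.

€1,273.52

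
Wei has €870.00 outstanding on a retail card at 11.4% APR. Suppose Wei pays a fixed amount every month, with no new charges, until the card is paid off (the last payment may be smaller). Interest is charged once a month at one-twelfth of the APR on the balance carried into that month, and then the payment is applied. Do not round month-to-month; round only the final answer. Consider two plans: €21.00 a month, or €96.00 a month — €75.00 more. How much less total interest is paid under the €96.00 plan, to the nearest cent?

€196.71

Monthly rate r = 11.4%/12 = 0.95% = 0.0095.
At €21.00/mo: n = ⌈−ln(1 − rB₀/P)/ln(1+r)⌉ = 53 payments (last €18.89); total interest = total paid − €870.00 = €240.89.
At €96.00/mo: 10 payments (last €50.18); total interest €44.18.
Interest saved = €240.89 − €44.18 = €196.71.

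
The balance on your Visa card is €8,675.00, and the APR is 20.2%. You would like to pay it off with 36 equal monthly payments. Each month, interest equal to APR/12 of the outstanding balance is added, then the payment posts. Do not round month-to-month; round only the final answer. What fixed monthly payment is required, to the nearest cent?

€323.28

Monthly rate r = 20.2%/12 = 1.68333% = 0.0168333.
Level-payment amortization: P = B₀·r / (1 − (1+r)^(−n)) = 8675.00·0.0168333 / (1 − 1.01683^(−36)).
Denominator 1 − (1+r)^(−36) = 0.451712791.
P = 146.029 / 0.451712791 ≈ 323.28.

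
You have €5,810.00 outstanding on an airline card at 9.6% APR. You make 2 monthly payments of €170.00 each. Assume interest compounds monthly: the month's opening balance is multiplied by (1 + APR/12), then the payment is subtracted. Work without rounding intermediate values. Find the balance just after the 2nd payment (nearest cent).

Monthly rate r = 9.6%/12 = 0.8% = 0.008.
Each month: B ← B·(1+r) − €170.00.
Month 1: interest €46.48; balance after payment €5,686.48.
Month 2: interest €45.49; balance after payment €5,561.97.

€5,561.97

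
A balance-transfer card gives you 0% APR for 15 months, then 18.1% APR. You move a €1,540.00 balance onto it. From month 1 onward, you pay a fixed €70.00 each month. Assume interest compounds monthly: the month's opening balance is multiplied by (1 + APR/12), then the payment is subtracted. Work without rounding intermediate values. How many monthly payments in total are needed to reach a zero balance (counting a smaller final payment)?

23 payments

Promo months 1–15 at r₀ = 0%/12 = 0; months 16+ at r₁ = 18.1%/12 = 0.0150833.
After month 15 (no interest yet): B = €1,540.00 − 15·€70.00 = €490.00.
Then at r₁ with €70.00/mo: n₂ = −ln(1 − r₁·B/P)/ln(1+r₁) ≈ 7.45 → 8 more payments.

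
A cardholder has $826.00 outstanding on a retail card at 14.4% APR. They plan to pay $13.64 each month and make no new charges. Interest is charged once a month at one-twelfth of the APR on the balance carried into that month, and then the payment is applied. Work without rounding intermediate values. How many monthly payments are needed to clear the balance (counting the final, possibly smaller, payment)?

Monthly rate r = 14.4%/12 = 1.2% = 0.012.
Recurrence: B ← B·(1+r) − $13.64.
Month 1: interest $9.91; balance after payment $822.27.
Month 2: interest $9.87; balance after payment $818.50.
Closed form: n = −ln(1 − rB₀/P)/ln(1+r) = −ln(0.27331)/ln(1.012) ≈ 108.742, so the balance reaches zero during payment 109.

109 months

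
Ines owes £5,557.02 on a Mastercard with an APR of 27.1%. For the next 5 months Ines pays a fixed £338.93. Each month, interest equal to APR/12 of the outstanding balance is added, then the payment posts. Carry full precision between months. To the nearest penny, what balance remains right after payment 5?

Monthly rate r = 27.1%/12 = 2.25833% = 0.0225833.
Each month: B ← B·(1+r) − £338.93.
Month 1: interest £125.50; balance after payment £5,343.59.
Month 2: interest £120.68; balance after payment £5,125.33.
Month 3: interest £115.75; balance after payment £4,902.15.
Month 4: interest £110.71; balance after payment £4,673.93.
Month 5: interest £105.55; balance after payment £4,440.55.

£4,440.55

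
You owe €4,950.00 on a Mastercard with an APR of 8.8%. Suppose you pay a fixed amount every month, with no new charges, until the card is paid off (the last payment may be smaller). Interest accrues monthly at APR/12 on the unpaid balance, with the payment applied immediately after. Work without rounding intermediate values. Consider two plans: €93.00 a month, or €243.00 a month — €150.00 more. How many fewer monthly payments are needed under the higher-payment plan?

45 fewer payments

Monthly rate r = 8.8%/12 = 0.733333% = 0.00733333.
At €93.00/mo: n = ⌈−ln(1 − rB₀/P)/ln(1+r)⌉ = 68 payments (last €67.33); total interest = total paid − €4,950.00 = €1,348.33.
At €243.00/mo: 23 payments (last €34.97); total interest €430.97.
Payments saved = 68 − 23 = 45.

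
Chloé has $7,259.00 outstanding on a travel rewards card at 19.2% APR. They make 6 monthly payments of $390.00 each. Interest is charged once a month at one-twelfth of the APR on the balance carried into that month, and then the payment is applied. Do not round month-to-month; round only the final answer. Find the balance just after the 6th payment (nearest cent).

$5,548.72

Monthly rate r = 19.2%/12 = 1.6% = 0.016.
Each month: B ← B·(1+r) − $390.00.
Month 1: interest $116.14; balance after payment $6,985.14.
Month 2: interest $111.76; balance after payment $6,706.91.
Month 3: interest $107.31; balance after payment $6,424.22.
Month 4: interest $102.79; balance after payment $6,137.00.
Month 5: interest $98.19; balance after payment $5,845.20.
Month 6: interest $93.52; balance after payment $5,548.72.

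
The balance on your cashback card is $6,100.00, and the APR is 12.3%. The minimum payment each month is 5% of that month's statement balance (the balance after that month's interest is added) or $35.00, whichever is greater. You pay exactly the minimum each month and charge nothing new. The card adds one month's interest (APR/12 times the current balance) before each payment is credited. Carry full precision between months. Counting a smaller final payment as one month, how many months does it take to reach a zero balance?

Monthly rate r = 12.3%/12 = 1.025% = 0.01025.
While 5% of the post-interest balance exceeds $35.00, each month B ← (B·(1+r))·(1 − 0.05), i.e. B shrinks by the factor (1+r)·0.95 = 0.95974.
This holds for months 1–53. Entering month 54 the balance is $690.89; 5% of the post-interest balance is now below $35.00, so the flat $35.00 minimum applies from here.
From month 54 a fixed $35.00 at rate r clears $690.89 in 23 more payments. Total: 53 + 23 = 76 months.

76 months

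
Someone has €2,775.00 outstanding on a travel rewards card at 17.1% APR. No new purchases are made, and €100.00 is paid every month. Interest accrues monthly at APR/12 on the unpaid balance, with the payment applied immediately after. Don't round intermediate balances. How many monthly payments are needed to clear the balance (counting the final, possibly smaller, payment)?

36 payments

Monthly rate r = 17.1%/12 = 1.425% = 0.01425.
Recurrence: B ← B·(1+r) − €100.00.
Month 1: interest €39.54; balance after payment €2,714.54.
Month 2: interest €38.68; balance after payment €2,653.23.
Closed form: n = −ln(1 − rB₀/P)/ln(1+r) = −ln(0.60456)/ln(1.01425) ≈ 35.567, so the balance reaches zero during payment 36.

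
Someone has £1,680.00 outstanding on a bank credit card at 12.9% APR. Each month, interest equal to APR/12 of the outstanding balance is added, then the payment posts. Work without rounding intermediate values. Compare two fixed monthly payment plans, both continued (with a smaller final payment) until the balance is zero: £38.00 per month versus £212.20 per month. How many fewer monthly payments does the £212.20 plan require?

Monthly rate r = 12.9%/12 = 1.075% = 0.01075.
At £38.00/mo: n = ⌈−ln(1 − rB₀/P)/ln(1+r)⌉ = 61 payments (last £11.77); total interest = total paid − £1,680.00 = £611.77.
At £212.20/mo: 9 payments (last £67.89); total interest £85.49.
Payments saved = 61 − 9 = 52.

52 fewer payments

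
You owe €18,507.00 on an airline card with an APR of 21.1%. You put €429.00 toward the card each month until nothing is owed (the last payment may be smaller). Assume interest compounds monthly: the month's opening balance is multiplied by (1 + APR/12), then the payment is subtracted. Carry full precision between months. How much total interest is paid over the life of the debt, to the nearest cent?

€16,469.08

Monthly rate r = 21.1%/12 = 1.75833% = 0.0175833.
Payoff takes n = ⌈−ln(1 − rB₀/P)/ln(1+r)⌉ = ⌈81.527⌉ = 82 payments; the last is €227.08.
Total paid = 81·€429.00 + €227.08 = €34,976.08.
Total interest = total paid − principal = €34,976.08 − €18,507.00 = €16,469.08.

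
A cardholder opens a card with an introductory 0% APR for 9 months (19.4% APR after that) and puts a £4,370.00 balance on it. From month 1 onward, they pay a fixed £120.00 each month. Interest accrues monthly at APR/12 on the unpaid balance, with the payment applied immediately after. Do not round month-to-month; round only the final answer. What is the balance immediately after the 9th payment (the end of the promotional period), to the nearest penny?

£3,290.00

Promo months 1–9 at r₀ = 0%/12 = 0; months 10+ at r₁ = 19.4%/12 = 0.0161667.
After month 9 (no interest yet): B = £4,370.00 − 9·£120.00 = £3,290.00.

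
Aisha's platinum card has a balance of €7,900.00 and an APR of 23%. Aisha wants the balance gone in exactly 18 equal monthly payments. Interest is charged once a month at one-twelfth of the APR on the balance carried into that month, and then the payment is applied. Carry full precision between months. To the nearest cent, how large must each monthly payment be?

€523.09

Monthly rate r = 23%/12 = 1.91667% = 0.0191667.
Level-payment amortization: P = B₀·r / (1 − (1+r)^(−n)) = 7900.00·0.0191667 / (1 − 1.01917^(−18)).
Denominator 1 − (1+r)^(−18) = 0.289463811.
P = 151.417 / 0.289463811 ≈ 523.09.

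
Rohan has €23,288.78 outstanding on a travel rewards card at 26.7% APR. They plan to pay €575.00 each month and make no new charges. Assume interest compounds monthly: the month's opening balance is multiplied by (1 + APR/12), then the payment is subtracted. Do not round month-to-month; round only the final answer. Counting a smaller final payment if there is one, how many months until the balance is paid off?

Monthly rate r = 26.7%/12 = 2.225% = 0.02225.
Recurrence: B ← B·(1+r) − €575.00.
Month 1: interest €518.18; balance after payment €23,231.96.
Month 2: interest €516.91; balance after payment €23,173.87.
Closed form: n = −ln(1 − rB₀/P)/ln(1+r) = −ln(0.098825)/ln(1.02225) ≈ 105.171, so the balance reaches zero during payment 106.

106 payments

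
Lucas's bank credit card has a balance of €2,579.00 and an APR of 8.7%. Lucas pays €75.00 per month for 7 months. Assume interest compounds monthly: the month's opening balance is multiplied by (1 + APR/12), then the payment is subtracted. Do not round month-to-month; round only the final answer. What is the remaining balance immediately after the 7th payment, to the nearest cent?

Monthly rate r = 8.7%/12 = 0.725% = 0.00725.
Each month: B ← B·(1+r) − €75.00.
Month 1: interest €18.70; balance after payment €2,522.70.
Month 2: interest €18.29; balance after payment €2,465.99.
Month 3: interest €17.88; balance after payment €2,408.87.
Month 4: interest €17.46; balance after payment €2,351.33.
Month 5: interest €17.05; balance after payment €2,293.38.
Month 6: interest €16.63; balance after payment €2,235.00.
Month 7: interest €16.20; balance after payment €2,176.21.

€2,176.21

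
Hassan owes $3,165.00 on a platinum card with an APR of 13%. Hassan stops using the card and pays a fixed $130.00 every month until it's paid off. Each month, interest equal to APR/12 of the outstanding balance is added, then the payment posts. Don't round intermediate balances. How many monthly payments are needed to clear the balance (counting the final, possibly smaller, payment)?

29 payments

Monthly rate r = 13%/12 = 1.08333% = 0.0108333.
Recurrence: B ← B·(1+r) − $130.00.
Month 1: interest $34.29; balance after payment $3,069.29.
Month 2: interest $33.25; balance after payment $2,972.54.
Closed form: n = −ln(1 − rB₀/P)/ln(1+r) = −ln(0.73625)/ln(1.01083) ≈ 28.416, so the balance reaches zero during payment 29.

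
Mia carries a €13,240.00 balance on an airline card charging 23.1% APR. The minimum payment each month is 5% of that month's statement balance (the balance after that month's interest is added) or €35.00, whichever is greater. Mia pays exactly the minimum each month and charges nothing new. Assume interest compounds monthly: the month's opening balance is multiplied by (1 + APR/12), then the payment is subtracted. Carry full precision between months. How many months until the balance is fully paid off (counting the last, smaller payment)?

Monthly rate r = 23.1%/12 = 1.925% = 0.01925.
While 5% of the post-interest balance exceeds €35.00, each month B ← (B·(1+r))·(1 − 0.05), i.e. B shrinks by the factor (1+r)·0.95 = 0.96829.
This holds for months 1–92. Entering month 93 the balance is €682.79; 5% of the post-interest balance is now below €35.00, so the flat €35.00 minimum applies from here.
From month 93 a fixed €35.00 at rate r clears €682.79 in 25 more payments. Total: 92 + 25 = 117 months.

117 months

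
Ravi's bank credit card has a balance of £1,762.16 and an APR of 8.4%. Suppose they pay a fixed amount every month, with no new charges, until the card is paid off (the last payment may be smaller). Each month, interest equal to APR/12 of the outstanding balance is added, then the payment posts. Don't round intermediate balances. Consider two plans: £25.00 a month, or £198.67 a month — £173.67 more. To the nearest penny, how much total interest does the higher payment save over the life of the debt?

Monthly rate r = 8.4%/12 = 0.7% = 0.007.
At £25.00/mo: n = ⌈−ln(1 − rB₀/P)/ln(1+r)⌉ = 98 payments (last £12.24); total interest = total paid − £1,762.16 = £675.08.
At £198.67/mo: 10 payments (last £37.68); total interest £63.55.
Interest saved = £675.08 − £63.55 = £611.53.

£611.53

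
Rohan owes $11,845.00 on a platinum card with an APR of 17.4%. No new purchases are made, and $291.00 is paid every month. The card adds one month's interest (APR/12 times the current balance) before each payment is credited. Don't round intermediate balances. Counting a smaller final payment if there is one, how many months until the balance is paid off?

Monthly rate r = 17.4%/12 = 1.45% = 0.0145.
Recurrence: B ← B·(1+r) − $291.00.
Month 1: interest $171.75; balance after payment $11,725.75.
Month 2: interest $170.02; balance after payment $11,604.78.
Closed form: n = −ln(1 − rB₀/P)/ln(1+r) = −ln(0.40979)/ln(1.0145) ≈ 61.971, so the balance reaches zero during payment 62.

62 months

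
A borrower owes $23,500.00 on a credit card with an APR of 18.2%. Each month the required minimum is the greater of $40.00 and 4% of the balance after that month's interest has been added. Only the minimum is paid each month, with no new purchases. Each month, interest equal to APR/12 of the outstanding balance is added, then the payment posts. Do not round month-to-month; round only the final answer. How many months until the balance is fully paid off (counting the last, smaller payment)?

155 months

Monthly rate r = 18.2%/12 = 1.51667% = 0.0151667.
While 4% of the post-interest balance exceeds $40.00, each month B ← (B·(1+r))·(1 − 0.04), i.e. B shrinks by the factor (1+r)·0.96 = 0.97456.
This holds for months 1–124. Entering month 125 the balance is $962.35; 4% of the post-interest balance is now below $40.00, so the flat $40.00 minimum applies from here.
From month 125 a fixed $40.00 at rate r clears $962.35 in 31 more payments. Total: 124 + 31 = 155 months.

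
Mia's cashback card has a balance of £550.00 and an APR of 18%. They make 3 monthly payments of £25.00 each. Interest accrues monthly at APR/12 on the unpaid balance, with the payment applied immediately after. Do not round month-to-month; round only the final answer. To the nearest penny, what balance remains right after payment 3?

Monthly rate r = 18%/12 = 1.5% = 0.015.
Each month: B ← B·(1+r) − £25.00.
Month 1: interest £8.25; balance after payment £533.25.
Month 2: interest £8.00; balance after payment £516.25.
Month 3: interest £7.74; balance after payment £498.99.

£498.99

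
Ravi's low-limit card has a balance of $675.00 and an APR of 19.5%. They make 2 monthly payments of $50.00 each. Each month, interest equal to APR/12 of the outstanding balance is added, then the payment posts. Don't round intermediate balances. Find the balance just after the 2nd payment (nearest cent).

Monthly rate r = 19.5%/12 = 1.625% = 0.01625.
Each month: B ← B·(1+r) − $50.00.
Month 1: interest $10.97; balance after payment $635.97.
Month 2: interest $10.33; balance after payment $596.30.

$596.30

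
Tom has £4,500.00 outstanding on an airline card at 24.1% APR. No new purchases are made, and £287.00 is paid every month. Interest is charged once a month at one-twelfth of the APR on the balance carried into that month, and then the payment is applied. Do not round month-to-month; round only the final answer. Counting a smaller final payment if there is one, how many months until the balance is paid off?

20 payments

Monthly rate r = 24.1%/12 = 2.00833% = 0.0200833.
Recurrence: B ← B·(1+r) − £287.00.
Month 1: interest £90.38; balance after payment £4,303.38.
Month 2: interest £86.43; balance after payment £4,102.80.
Closed form: n = −ln(1 − rB₀/P)/ln(1+r) = −ln(0.6851)/ln(1.02008) ≈ 19.019, so the balance reaches zero during payment 20.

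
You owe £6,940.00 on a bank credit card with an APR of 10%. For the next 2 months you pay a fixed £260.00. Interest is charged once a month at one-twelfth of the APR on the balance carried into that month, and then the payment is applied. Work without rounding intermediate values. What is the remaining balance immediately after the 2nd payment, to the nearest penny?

Monthly rate r = 10%/12 = 0.833333% = 0.00833333.
Each month: B ← B·(1+r) − £260.00.
Month 1: interest £57.83; balance after payment £6,737.83.
Month 2: interest £56.15; balance after payment £6,533.98.

£6,533.98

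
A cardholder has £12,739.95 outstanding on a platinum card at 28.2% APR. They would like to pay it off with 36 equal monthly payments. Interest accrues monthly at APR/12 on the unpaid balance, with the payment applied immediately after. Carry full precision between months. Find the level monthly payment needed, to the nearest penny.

Monthly rate r = 28.2%/12 = 2.35% = 0.0235.
Level-payment amortization: P = B₀·r / (1 − (1+r)^(−n)) = 12739.95·0.0235 / (1 − 1.0235^(−36)).
Denominator 1 − (1+r)^(−36) = 0.56665129.
P = 299.389 / 0.56665129 ≈ 528.35.

£528.35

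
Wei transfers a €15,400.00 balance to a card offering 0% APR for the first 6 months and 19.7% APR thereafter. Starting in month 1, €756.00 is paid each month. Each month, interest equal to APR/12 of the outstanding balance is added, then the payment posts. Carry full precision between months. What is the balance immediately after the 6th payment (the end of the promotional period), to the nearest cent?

Promo months 1–6 at r₀ = 0%/12 = 0; months 7+ at r₁ = 19.7%/12 = 0.0164167.
After month 6 (no interest yet): B = €15,400.00 − 6·€756.00 = €10,864.00.

€10,864.00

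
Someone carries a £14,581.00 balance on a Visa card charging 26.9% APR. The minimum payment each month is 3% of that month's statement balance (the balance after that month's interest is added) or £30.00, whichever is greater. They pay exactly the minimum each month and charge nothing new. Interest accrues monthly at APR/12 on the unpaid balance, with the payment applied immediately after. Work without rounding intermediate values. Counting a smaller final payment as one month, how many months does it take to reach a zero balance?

Monthly rate r = 26.9%/12 = 2.24167% = 0.0224167.
While 3% of the post-interest balance exceeds £30.00, each month B ← (B·(1+r))·(1 − 0.03), i.e. B shrinks by the factor (1+r)·0.97 = 0.99174.
This holds for months 1–326. Entering month 327 the balance is £977.41; 3% of the post-interest balance is now below £30.00, so the flat £30.00 minimum applies from here.
From month 327 a fixed £30.00 at rate r clears £977.41 in 60 more payments. Total: 326 + 60 = 386 months.

386 months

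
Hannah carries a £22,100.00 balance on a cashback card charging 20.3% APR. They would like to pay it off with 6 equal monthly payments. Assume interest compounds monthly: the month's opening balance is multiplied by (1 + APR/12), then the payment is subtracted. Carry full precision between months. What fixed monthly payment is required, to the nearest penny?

Monthly rate r = 20.3%/12 = 1.69167% = 0.0169167.
Level-payment amortization: P = B₀·r / (1 − (1+r)^(−n)) = 22100.00·0.0169167 / (1 − 1.01692^(−6)).
Denominator 1 − (1+r)^(−6) = 0.0957514758.
P = 373.858 / 0.0957514758 ≈ 3904.47.

£3,904.47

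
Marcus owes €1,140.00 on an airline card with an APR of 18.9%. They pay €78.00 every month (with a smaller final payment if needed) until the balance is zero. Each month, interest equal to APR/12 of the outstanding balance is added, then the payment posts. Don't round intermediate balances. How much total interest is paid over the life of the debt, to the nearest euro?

Monthly rate r = 18.9%/12 = 1.575% = 0.01575.
Payoff takes n = ⌈−ln(1 − rB₀/P)/ln(1+r)⌉ = ⌈16.741⌉ = 17 payments; the last is €57.91.
Total paid = 16·€78.00 + €57.91 = €1,305.91.
Total interest = total paid − principal = €1,305.91 − €1,140.00 = €165.91.

€166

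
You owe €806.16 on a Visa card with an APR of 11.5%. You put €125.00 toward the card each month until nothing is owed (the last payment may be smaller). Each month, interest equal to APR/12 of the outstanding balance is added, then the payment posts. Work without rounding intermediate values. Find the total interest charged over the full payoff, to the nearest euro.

Monthly rate r = 11.5%/12 = 0.958333% = 0.00958333.
Payoff takes n = ⌈−ln(1 − rB₀/P)/ln(1+r)⌉ = ⌈6.689⌉ = 7 payments; the last is €86.26.
Total paid = 6·€125.00 + €86.26 = €836.26.
Total interest = total paid − principal = €836.26 − €806.16 = €30.10.

€30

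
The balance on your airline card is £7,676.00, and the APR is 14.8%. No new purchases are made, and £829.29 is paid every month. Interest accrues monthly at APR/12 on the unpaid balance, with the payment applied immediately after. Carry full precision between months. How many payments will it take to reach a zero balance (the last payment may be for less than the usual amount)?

10 months

Monthly rate r = 14.8%/12 = 1.23333% = 0.0123333.
Recurrence: B ← B·(1+r) − £829.29.
Month 1: interest £94.67; balance after payment £6,941.38.
Month 2: interest £85.61; balance after payment £6,197.70.
Closed form: n = −ln(1 − rB₀/P)/ln(1+r) = −ln(0.88584)/ln(1.01233) ≈ 9.889, so the balance reaches zero during payment 10.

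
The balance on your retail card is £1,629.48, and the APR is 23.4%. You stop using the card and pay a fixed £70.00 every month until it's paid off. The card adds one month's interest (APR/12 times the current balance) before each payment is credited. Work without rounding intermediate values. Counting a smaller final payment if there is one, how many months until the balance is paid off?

32 months

Monthly rate r = 23.4%/12 = 1.95% = 0.0195.
Recurrence: B ← B·(1+r) − £70.00.
Month 1: interest £31.77; balance after payment £1,591.25.
Month 2: interest £31.03; balance after payment £1,552.28.
Closed form: n = −ln(1 − rB₀/P)/ln(1+r) = −ln(0.54607)/ln(1.0195) ≈ 31.327, so the balance reaches zero during payment 32.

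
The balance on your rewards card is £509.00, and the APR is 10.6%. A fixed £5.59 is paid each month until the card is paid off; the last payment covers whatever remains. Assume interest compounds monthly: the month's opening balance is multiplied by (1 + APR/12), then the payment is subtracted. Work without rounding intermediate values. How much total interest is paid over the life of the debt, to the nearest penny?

£527.89

Monthly rate r = 10.6%/12 = 0.883333% = 0.00883333.
Payoff takes n = ⌈−ln(1 − rB₀/P)/ln(1+r)⌉ = ⌈185.489⌉ = 186 payments; the last is £2.74.
Total paid = 185·£5.59 + £2.74 = £1,036.89.
Total interest = total paid − principal = £1,036.89 − £509.00 = £527.89.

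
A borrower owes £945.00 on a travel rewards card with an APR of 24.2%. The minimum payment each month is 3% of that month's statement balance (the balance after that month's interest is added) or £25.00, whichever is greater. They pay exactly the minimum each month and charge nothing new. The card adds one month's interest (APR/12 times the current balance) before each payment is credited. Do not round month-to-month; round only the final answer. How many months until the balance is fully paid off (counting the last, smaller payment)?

Monthly rate r = 24.2%/12 = 2.01667% = 0.0201667.
While 3% of the post-interest balance exceeds £25.00, each month B ← (B·(1+r))·(1 − 0.03), i.e. B shrinks by the factor (1+r)·0.97 = 0.98956.
This holds for months 1–14. Entering month 15 the balance is £815.89; 3% of the post-interest balance is now below £25.00, so the flat £25.00 minimum applies from here.
From month 15 a fixed £25.00 at rate r clears £815.89 in 54 more payments. Total: 14 + 54 = 68 months.

68 months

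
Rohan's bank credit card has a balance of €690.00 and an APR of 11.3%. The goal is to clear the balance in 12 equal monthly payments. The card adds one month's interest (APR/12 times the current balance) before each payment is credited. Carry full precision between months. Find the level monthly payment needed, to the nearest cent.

€61.08

Monthly rate r = 11.3%/12 = 0.941667% = 0.00941667.
Level-payment amortization: P = B₀·r / (1 − (1+r)^(−n)) = 690.00·0.00941667 / (1 − 1.00942^(−12)).
Denominator 1 − (1+r)^(−12) = 0.106376984.
P = 6.4975 / 0.106376984 ≈ 61.08.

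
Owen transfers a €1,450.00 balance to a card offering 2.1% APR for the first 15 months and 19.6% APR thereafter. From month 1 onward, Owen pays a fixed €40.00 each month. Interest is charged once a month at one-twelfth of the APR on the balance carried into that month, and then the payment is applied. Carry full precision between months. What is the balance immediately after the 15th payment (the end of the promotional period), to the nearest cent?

Promo months 1–15 at r₀ = 2.1%/12 = 0.00175; months 16+ at r₁ = 19.6%/12 = 0.0163333.
After month 15: iterate B ← B·(1+r₀) − €40.00 for 15 months → €881.13.

€881.13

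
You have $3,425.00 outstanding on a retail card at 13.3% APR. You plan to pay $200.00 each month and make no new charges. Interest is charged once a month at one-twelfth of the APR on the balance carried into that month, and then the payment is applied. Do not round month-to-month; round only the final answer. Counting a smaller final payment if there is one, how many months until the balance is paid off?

20 months

Monthly rate r = 13.3%/12 = 1.10833% = 0.0110833.
Recurrence: B ← B·(1+r) − $200.00.
Month 1: interest $37.96; balance after payment $3,262.96.
Month 2: interest $36.16; balance after payment $3,099.12.
Closed form: n = −ln(1 − rB₀/P)/ln(1+r) = −ln(0.8102)/ln(1.01108) ≈ 19.095, so the balance reaches zero during payment 20.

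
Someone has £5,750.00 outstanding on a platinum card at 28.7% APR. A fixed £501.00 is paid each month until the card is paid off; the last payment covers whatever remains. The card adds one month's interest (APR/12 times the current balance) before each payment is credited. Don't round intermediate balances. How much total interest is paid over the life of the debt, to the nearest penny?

Monthly rate r = 28.7%/12 = 2.39167% = 0.0239167.
Payoff takes n = ⌈−ln(1 − rB₀/P)/ln(1+r)⌉ = ⌈13.577⌉ = 14 payments; the last is £290.30.
Total paid = 13·£501.00 + £290.30 = £6,803.30.
Total interest = total paid − principal = £6,803.30 − £5,750.00 = £1,053.30.

£1,053.30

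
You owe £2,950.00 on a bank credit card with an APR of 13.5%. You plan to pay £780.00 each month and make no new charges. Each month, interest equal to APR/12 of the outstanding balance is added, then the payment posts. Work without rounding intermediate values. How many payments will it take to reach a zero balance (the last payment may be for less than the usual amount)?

4 payments

Monthly rate r = 13.5%/12 = 1.125% = 0.01125.
Recurrence: B ← B·(1+r) − £780.00.
Month 1: interest £33.19; balance after payment £2,203.19.
Month 2: interest £24.79; balance after payment £1,447.97.
Month 3: interest £16.29; balance after payment £684.26.
Month 4: interest £7.70; balance after payment £0.00.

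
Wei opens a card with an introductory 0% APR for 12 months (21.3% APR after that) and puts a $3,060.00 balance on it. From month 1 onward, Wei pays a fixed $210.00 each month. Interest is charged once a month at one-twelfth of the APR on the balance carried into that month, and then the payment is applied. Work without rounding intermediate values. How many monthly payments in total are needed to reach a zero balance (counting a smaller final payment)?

15 months

Promo months 1–12 at r₀ = 0%/12 = 0; months 13+ at r₁ = 21.3%/12 = 0.01775.
After month 12 (no interest yet): B = $3,060.00 − 12·$210.00 = $540.00.
Then at r₁ with $210.00/mo: n₂ = −ln(1 − r₁·B/P)/ln(1+r₁) ≈ 2.66 → 3 more payments.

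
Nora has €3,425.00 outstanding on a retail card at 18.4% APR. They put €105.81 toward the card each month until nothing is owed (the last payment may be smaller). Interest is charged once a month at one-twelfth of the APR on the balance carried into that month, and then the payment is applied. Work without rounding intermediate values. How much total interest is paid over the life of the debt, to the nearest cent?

Monthly rate r = 18.4%/12 = 1.53333% = 0.0153333.
Payoff takes n = ⌈−ln(1 − rB₀/P)/ln(1+r)⌉ = ⌈45.070⌉ = 46 payments; the last is €7.50.
Total paid = 45·€105.81 + €7.50 = €4,768.95.
Total interest = total paid − principal = €4,768.95 − €3,425.00 = €1,343.95.

€1,343.95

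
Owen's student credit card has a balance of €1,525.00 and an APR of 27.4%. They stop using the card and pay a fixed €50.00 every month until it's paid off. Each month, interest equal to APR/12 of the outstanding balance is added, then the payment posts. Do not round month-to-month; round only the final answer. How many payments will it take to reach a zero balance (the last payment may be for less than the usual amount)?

53 months

Monthly rate r = 27.4%/12 = 2.28333% = 0.0228333.
Recurrence: B ← B·(1+r) − €50.00.
Month 1: interest €34.82; balance after payment €1,509.82.
Month 2: interest €34.47; balance after payment €1,494.30.
Closed form: n = −ln(1 − rB₀/P)/ln(1+r) = −ln(0.30358)/ln(1.02283) ≈ 52.803, so the balance reaches zero during payment 53.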